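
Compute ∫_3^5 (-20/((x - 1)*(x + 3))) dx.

-5*log(3) + 5*log(2)

Factor the denominator: x**2 + 2*x - 3 = (x + 3)(x - 1).
Partial fractions: -20/((x - 1)*(x + 3)) = 5/(x + 3) - 5/(x - 1).
An antiderivative is F(x) = -5*log(x - 1) + 5*log(x + 3).
Then F(5) - F(3) = (log(32)) - (5*log(3)) = -5*log(3) + 5*log(2).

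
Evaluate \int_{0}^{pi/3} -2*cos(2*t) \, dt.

-sqrt(3)/2

An antiderivative is F(t) = -sin(2*t).
Then F(pi/3) - F(0) = (-sqrt(3)/2) - (0) = -sqrt(3)/2.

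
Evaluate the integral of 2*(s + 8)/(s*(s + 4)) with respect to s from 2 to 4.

log(9)

Factor the denominator: s**2 + 4*s = (s + 4)s.
Partial fractions: 2*(s + 8)/(s*(s + 4)) = -2/(s + 4) + 4/s.
An antiderivative is F(s) = 4*log(s) - 2*log(s + 4).
Then F(4) - F(2) = (log(4)) - (log(4/9)) = log(9).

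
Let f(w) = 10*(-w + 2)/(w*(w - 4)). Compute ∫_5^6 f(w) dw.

-10*log(2) - 5*log(3) + 5*log(5)

Factor the denominator: w**2 - 4*w = w(w - 4).
Partial fractions: 10*(-w + 2)/(w*(w - 4)) = -5/w - 5/(w - 4).
An antiderivative is F(w) = -5*log(w) - 5*log(w - 4).
Then F(6) - F(5) = (-10*log(2) - 5*log(3)) - (-5*log(5)) = -10*log(2) - 5*log(3) + 5*log(5).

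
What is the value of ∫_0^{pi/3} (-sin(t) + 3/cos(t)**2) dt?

-1/2 + 3*sqrt(3)

An antiderivative is F(t) = cos(t) + 3*tan(t).
Then F(pi/3) - F(0) = (1/2 + 3*sqrt(3)) - (1) = -1/2 + 3*sqrt(3).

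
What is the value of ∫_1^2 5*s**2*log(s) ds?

Integrate by parts once (u = ln s, dv = 5*s**2 ds).
An antiderivative is F(s) = 5*s**3*(3*log(s) - 1)/9.
Then F(2) - F(1) = (-40/9 + 40*log(2)/3) - (-5/9) = -35/9 + 40*log(2)/3.

-35/9 + 40*log(2)/3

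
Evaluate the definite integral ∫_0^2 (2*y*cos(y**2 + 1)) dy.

Let u = y**2 + 1, so du = 2*y dy. When y = 0, u = 1; when y = 2, u = 5.
The integral becomes ∫ cos(u) du from 1 to 5, with antiderivative sin(u).
Back in y: F(y) = sin(y**2 + 1).
Then F(2) - F(0) = (sin(5)) - (sin(1)) = sin(5) - sin(1).

sin(5) - sin(1)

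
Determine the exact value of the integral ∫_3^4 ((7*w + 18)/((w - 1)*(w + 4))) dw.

-2*log(7) + log(2) + 5*log(3)

Factor the denominator: w**2 + 3*w - 4 = (w + 4)(w - 1).
Partial fractions: (7*w + 18)/((w - 1)*(w + 4)) = 2/(w + 4) + 5/(w - 1).
An antiderivative is F(w) = 5*log(w - 1) + 2*log(w + 4).
Then F(4) - F(3) = (6*log(2) + 5*log(3)) - (5*log(2) + 2*log(7)) = -2*log(7) + log(2) + 5*log(3).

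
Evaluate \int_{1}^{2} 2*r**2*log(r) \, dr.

Integrate by parts once (u = ln r, dv = 2*r**2 dr).
An antiderivative is F(r) = 2*r**3*(3*log(r) - 1)/9.
Then F(2) - F(1) = (-16/9 + 16*log(2)/3) - (-2/9) = -14/9 + 16*log(2)/3.

-14/9 + 16*log(2)/3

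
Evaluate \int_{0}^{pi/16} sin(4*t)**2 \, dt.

-1/16 + pi/32

Use the identity sin^2(4*t) = (1 - cos(8*t))/2.
An antiderivative is F(t) = t/2 - sin(8*t)/16.
Then F(pi/16) - F(0) = (-1/16 + pi/32) - (0) = -1/16 + pi/32.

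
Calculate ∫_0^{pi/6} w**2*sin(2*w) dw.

Integrate by parts twice (u = w^2, dv = sin(2*w) dw).
An antiderivative is F(w) = -w**2*cos(2*w)/2 + w*sin(2*w)/2 + cos(2*w)/4.
Then F(pi/6) - F(0) = (-pi**2/144 + 1/8 + sqrt(3)*pi/24) - (1/4) = -1/8 - pi**2/144 + sqrt(3)*pi/24.

-1/8 - pi**2/144 + sqrt(3)*pi/24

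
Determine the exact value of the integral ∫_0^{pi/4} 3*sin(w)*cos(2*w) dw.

-1 + sqrt(2)

Use the identity sin(w)cos(2*w) = [sin(3*w) + sin(-w)]/2.
An antiderivative is F(w) = 3*cos(w)/2 - cos(3*w)/2.
Then F(pi/4) - F(0) = (sqrt(2)) - (1) = -1 + sqrt(2).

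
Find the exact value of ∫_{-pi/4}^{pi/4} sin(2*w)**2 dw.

pi/4

Use the identity sin^2(2*w) = (1 - cos(4*w))/2.
An antiderivative is F(w) = w/2 - sin(4*w)/8.
Then F(pi/4) - F(-pi/4) = (pi/8) - (-pi/8) = pi/4.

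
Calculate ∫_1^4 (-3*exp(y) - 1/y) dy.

An antiderivative is F(y) = -3*exp(y) - log(y).
Then F(4) - F(1) = (-3*exp(4) - log(4)) - (-3*exp(1)) = -3*exp(4) - log(4) + 3*exp(1).

-3*exp(4) - log(4) + 3*exp(1)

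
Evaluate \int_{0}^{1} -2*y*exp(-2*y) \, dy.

(3 - exp(2))*exp(-2)/2

Integrate by parts once (u = y, dv = -2*exp(-2*y) dy).
An antiderivative is F(y) = (2*y + 1)*exp(-2*y)/2.
Then F(1) - F(0) = (3*exp(-2)/2) - (1/2) = (3 - exp(2))*exp(-2)/2.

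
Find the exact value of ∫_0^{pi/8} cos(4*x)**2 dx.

Use the identity cos^2(4*x) = (1 + cos(8*x))/2.
An antiderivative is F(x) = x/2 + sin(8*x)/16.
Then F(pi/8) - F(0) = (pi/16) - (0) = pi/16.

pi/16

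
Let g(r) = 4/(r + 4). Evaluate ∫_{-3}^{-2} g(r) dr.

log(16)

An antiderivative is F(r) = 4*log(r + 4).
Then F(-2) - F(-3) = (log(16)) - (0) = log(16).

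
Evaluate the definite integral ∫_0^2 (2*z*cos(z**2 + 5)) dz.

Let u = z**2 + 5, so du = 2*z dz. When z = 0, u = 5; when z = 2, u = 9.
The integral becomes ∫ cos(u) du from 5 to 9, with antiderivative sin(u).
Back in z: F(z) = sin(z**2 + 5).
Then F(2) - F(0) = (sin(9)) - (sin(5)) = sin(9) - sin(5).

sin(9) - sin(5)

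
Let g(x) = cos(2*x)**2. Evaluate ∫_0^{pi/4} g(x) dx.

Use the identity cos^2(2*x) = (1 + cos(4*x))/2.
An antiderivative is F(x) = x/2 + sin(4*x)/8.
Then F(pi/4) - F(0) = (pi/8) - (0) = pi/8.

pi/8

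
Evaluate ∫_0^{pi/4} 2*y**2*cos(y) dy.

sqrt(2)*(-32 + pi**2 + 8*pi)/16

Integrate by parts twice (u = y^2, dv = 2*cos(y) dy).
An antiderivative is F(y) = 2*y**2*sin(y) + 4*y*cos(y) - 4*sin(y).
Then F(pi/4) - F(0) = (sqrt(2)*(-32 + pi**2 + 8*pi)/16) - (0) = sqrt(2)*(-32 + pi**2 + 8*pi)/16.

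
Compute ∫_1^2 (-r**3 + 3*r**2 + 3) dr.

25/4

By the power rule, an antiderivative is F(r) = -r**4/4 + r**3 + 3*r.
Then F(2) - F(1) = (10) - (15/4) = 25/4.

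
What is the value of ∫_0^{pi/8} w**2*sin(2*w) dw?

Integrate by parts twice (u = w^2, dv = sin(2*w) dw).
An antiderivative is F(w) = -w**2*cos(2*w)/2 + w*sin(2*w)/2 + cos(2*w)/4.
Then F(pi/8) - F(0) = (sqrt(2)*(-pi**2 + 8*pi + 32)/256) - (1/4) = -1/4 - sqrt(2)*pi**2/256 + sqrt(2)*pi/32 + sqrt(2)/8.

-1/4 - sqrt(2)*pi**2/256 + sqrt(2)*pi/32 + sqrt(2)/8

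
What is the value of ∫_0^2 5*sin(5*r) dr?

1 - cos(10)

Let u = 5*r, so du = 5 dr. When r = 0, u = 0; when r = 2, u = 10.
The integral becomes ∫ sin(u) du from 0 to 10, with antiderivative -cos(u).
Back in r: F(r) = -cos(5*r).
Then F(2) - F(0) = (-cos(10)) - (-1) = 1 - cos(10).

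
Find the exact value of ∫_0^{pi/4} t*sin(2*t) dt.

Integrate by parts once (u = t, dv = sin(2*t) dt).
An antiderivative is F(t) = -t*cos(2*t)/2 + sin(2*t)/4.
Then F(pi/4) - F(0) = (1/4) - (0) = 1/4.

1/4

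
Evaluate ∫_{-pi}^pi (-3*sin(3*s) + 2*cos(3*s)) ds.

0

An antiderivative is F(s) = 2*sin(3*s)/3 + cos(3*s).
Then F(pi) - F(-pi) = (-1) - (-1) = 0.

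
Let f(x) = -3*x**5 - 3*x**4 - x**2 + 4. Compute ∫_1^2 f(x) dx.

By the power rule, an antiderivative is F(x) = -x**6/2 - 3*x**5/5 - x**3/3 + 4*x.
Then F(2) - F(1) = (-688/15) - (77/30) = -1453/30.

-1453/30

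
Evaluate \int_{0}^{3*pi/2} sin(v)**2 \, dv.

Use the identity sin^2(v) = (1 - cos(2*v))/2.
An antiderivative is F(v) = v/2 - sin(2*v)/4.
Then F(3*pi/2) - F(0) = (3*pi/4) - (0) = 3*pi/4.

3*pi/4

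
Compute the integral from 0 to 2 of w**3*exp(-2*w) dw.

Integrate by parts 3 times (u = w^3, dv = exp(-2*w) dw).
An antiderivative is F(w) = (-4*w**3 - 6*w**2 - 6*w - 3)*exp(-2*w)/8.
Then F(2) - F(0) = (-71*exp(-4)/8) - (-3/8) = 3/8 - 71*exp(-4)/8.

3/8 - 71*exp(-4)/8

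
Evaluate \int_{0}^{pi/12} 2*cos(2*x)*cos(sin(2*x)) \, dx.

sin(1/2)

Let u = sin(2*x), so du = 2*cos(2*x) dx. When x = 0, u = 0; when x = pi/12, u = 1/2.
The integral becomes ∫ cos(u) du from 0 to 1/2, with antiderivative sin(u).
Back in x: F(x) = sin(sin(2*x)).
Then F(pi/12) - F(0) = (sin(1/2)) - (0) = sin(1/2).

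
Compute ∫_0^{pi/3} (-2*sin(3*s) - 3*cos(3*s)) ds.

An antiderivative is F(s) = -sin(3*s) + 2*cos(3*s)/3.
Then F(pi/3) - F(0) = (-2/3) - (2/3) = -4/3.

-4/3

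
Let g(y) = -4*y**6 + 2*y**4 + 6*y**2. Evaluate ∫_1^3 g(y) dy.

-38512/35

By the power rule, an antiderivative is F(y) = -4*y**7/7 + 2*y**5/5 + 2*y**3.
Then F(3) - F(1) = (-38448/35) - (64/35) = -38512/35.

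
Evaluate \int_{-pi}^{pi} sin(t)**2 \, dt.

pi

Use the identity sin^2(t) = (1 - cos(2*t))/2.
An antiderivative is F(t) = t/2 - sin(2*t)/4.
Then F(pi) - F(-pi) = (pi/2) - (-pi/2) = pi.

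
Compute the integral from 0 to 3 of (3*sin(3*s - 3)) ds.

Let u = 3*s - 3, so du = 3 ds. When s = 0, u = -3; when s = 3, u = 6.
The integral becomes ∫ sin(u) du from -3 to 6, with antiderivative -cos(u).
Back in s: F(s) = -cos(3*s - 3).
Then F(3) - F(0) = (-cos(6)) - (-cos(3)) = cos(3) - cos(6).

cos(3) - cos(6)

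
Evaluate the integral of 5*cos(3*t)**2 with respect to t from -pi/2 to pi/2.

Use the identity cos^2(3*t) = (1 + cos(6*t))/2.
An antiderivative is F(t) = 5*t/2 + 5*sin(6*t)/12.
Then F(pi/2) - F(-pi/2) = (5*pi/4) - (-5*pi/4) = 5*pi/2.

5*pi/2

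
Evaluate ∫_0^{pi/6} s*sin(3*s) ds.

Integrate by parts once (u = s, dv = sin(3*s) ds).
An antiderivative is F(s) = -s*cos(3*s)/3 + sin(3*s)/9.
Then F(pi/6) - F(0) = (1/9) - (0) = 1/9.

1/9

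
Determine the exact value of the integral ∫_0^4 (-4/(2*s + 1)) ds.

-log(81)

An antiderivative is F(s) = -2*log(2*s + 1).
Then F(4) - F(0) = (-log(81)) - (0) = -log(81).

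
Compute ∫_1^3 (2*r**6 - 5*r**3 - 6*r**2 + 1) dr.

3322/7

By the power rule, an antiderivative is F(r) = 2*r**7/7 - 5*r**4/4 - 2*r**3 + r.
Then F(3) - F(1) = (13233/28) - (-55/28) = 3322/7.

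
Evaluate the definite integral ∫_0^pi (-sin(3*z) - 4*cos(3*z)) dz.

An antiderivative is F(z) = -4*sin(3*z)/3 + cos(3*z)/3.
Then F(pi) - F(0) = (-1/3) - (1/3) = -2/3.

-2/3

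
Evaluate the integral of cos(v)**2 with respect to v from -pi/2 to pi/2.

pi/2

Use the identity cos^2(v) = (1 + cos(2*v))/2.
An antiderivative is F(v) = v/2 + sin(2*v)/4.
Then F(pi/2) - F(-pi/2) = (pi/4) - (-pi/4) = pi/2.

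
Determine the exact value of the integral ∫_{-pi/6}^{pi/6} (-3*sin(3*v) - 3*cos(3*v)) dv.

An antiderivative is F(v) = -sin(3*v) + cos(3*v).
Then F(pi/6) - F(-pi/6) = (-1) - (1) = -2.

-2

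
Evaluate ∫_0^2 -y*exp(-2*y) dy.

(5 - exp(4))*exp(-4)/4

Integrate by parts once (u = y, dv = -exp(-2*y) dy).
An antiderivative is F(y) = (2*y + 1)*exp(-2*y)/4.
Then F(2) - F(0) = (5*exp(-4)/4) - (1/4) = (5 - exp(4))*exp(-4)/4.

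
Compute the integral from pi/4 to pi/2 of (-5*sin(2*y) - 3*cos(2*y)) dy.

-1

An antiderivative is F(y) = -3*sin(2*y)/2 + 5*cos(2*y)/2.
Then F(pi/2) - F(pi/4) = (-5/2) - (-3/2) = -1.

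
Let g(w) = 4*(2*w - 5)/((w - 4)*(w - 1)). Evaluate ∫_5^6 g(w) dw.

Factor the denominator: w**2 - 5*w + 4 = (w - 1)(w - 4).
Partial fractions: 4*(2*w - 5)/((w - 4)*(w - 1)) = 4/(w - 1) + 4/(w - 4).
An antiderivative is F(w) = 4*log(w - 4) + 4*log(w - 1).
Then F(6) - F(5) = (4*log(2) + 4*log(5)) - (8*log(2)) = -4*log(2) + 4*log(5).

-4*log(2) + 4*log(5)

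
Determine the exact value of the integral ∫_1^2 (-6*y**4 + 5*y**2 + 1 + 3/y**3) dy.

-2809/120

By the power rule, an antiderivative is F(y) = -6*y**5/5 + 5*y**3/3 + y - 3/(2*y**2).
Then F(2) - F(1) = (-2813/120) - (-1/30) = -2809/120.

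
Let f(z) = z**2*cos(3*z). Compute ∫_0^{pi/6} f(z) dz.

-2/27 + pi**2/108

Integrate by parts twice (u = z^2, dv = cos(3*z) dz).
An antiderivative is F(z) = z**2*sin(3*z)/3 + 2*z*cos(3*z)/9 - 2*sin(3*z)/27.
Then F(pi/6) - F(0) = (-2/27 + pi**2/108) - (0) = -2/27 + pi**2/108.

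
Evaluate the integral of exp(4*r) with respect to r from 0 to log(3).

20

Let u = exp(r), so du = exp(r) dr. When r = 0, u = 1; when r = log(3), u = 3.
The integral becomes ∫ u**3 du from 1 to 3, with antiderivative u**4/4.
Back in r: F(r) = exp(4*r)/4.
Then F(log(3)) - F(0) = (81/4) - (1/4) = 20.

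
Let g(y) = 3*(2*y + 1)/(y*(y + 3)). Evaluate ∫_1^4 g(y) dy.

-8*log(2) + 5*log(7)

Factor the denominator: y**2 + 3*y = (y + 3)y.
Partial fractions: 3*(2*y + 1)/(y*(y + 3)) = 5/(y + 3) + 1/y.
An antiderivative is F(y) = log(y) + 5*log(y + 3).
Then F(4) - F(1) = (2*log(2) + 5*log(7)) - (10*log(2)) = -8*log(2) + 5*log(7).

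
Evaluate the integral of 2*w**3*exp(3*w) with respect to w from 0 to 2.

4/27 + 92*exp(6)/27

Integrate by parts 3 times (u = w^3, dv = 2*exp(3*w) dw).
An antiderivative is F(w) = (18*w**3 - 18*w**2 + 12*w - 4)*exp(3*w)/27.
Then F(2) - F(0) = (92*exp(6)/27) - (-4/27) = 4/27 + 92*exp(6)/27.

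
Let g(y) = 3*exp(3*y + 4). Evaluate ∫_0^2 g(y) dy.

-exp(4) + exp(10)

Let u = 3*y + 4, so du = 3 dy. When y = 0, u = 4; when y = 2, u = 10.
The integral becomes ∫ exp(u) du from 4 to 10, with antiderivative exp(u).
Back in y: F(y) = exp(3*y + 4).
Then F(2) - F(0) = (exp(10)) - (exp(4)) = -exp(4) + exp(10).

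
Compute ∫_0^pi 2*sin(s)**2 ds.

pi

Use the identity sin^2(s) = (1 - cos(2*s))/2.
An antiderivative is F(s) = s - sin(2*s)/2.
Then F(pi) - F(0) = (pi) - (0) = pi.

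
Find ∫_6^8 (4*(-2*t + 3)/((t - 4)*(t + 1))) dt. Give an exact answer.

Factor the denominator: t**2 - 3*t - 4 = (t + 1)(t - 4).
Partial fractions: 4*(-2*t + 3)/((t - 4)*(t + 1)) = -4/(t + 1) - 4/(t - 4).
An antiderivative is F(t) = -4*log(t - 4) - 4*log(t + 1).
Then F(8) - F(6) = (-8*log(3) - 8*log(2)) - (-4*log(7) - 4*log(2)) = -8*log(3) - 4*log(2) + 4*log(7).

-8*log(3) - 4*log(2) + 4*log(7)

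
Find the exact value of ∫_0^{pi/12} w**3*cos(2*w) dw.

Integrate by parts 3 times (u = w^3, dv = cos(2*w) dw).
An antiderivative is F(w) = w**3*sin(2*w)/2 + 3*w**2*cos(2*w)/4 - 3*w*sin(2*w)/4 - 3*cos(2*w)/8.
Then F(pi/12) - F(0) = (-3*sqrt(3)/16 - pi/32 + pi**3/6912 + sqrt(3)*pi**2/384) - (-3/8) = -3*sqrt(3)/16 - pi/32 + pi**3/6912 + sqrt(3)*pi**2/384 + 3/8.

-3*sqrt(3)/16 - pi/32 + pi**3/6912 + sqrt(3)*pi**2/384 + 3/8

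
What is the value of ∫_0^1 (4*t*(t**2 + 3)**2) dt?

74/3

Let u = t**2 + 3, so du = 2*t dt. When t = 0, u = 3; when t = 1, u = 4.
The integral becomes 2·∫ u**2 du from 3 to 4, with antiderivative 2*u**3/3.
Back in t: F(t) = 2*(t**2 + 3)**3/3.
Then F(1) - F(0) = (128/3) - (18) = 74/3.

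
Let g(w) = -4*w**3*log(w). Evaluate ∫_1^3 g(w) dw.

Integrate by parts once (u = ln w, dv = -4*w**3 dw).
An antiderivative is F(w) = -w**4*(4*log(w) - 1)/4.
Then F(3) - F(1) = (81/4 - 81*log(3)) - (1/4) = 20 - 81*log(3).

20 - 81*log(3)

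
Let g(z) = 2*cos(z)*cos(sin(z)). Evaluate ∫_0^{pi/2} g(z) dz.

2*sin(1)

Let u = sin(z), so du = cos(z) dz. When z = 0, u = 0; when z = pi/2, u = 1.
The integral becomes 2·∫ cos(u) du from 0 to 1, with antiderivative 2*sin(u).
Back in z: F(z) = 2*sin(sin(z)).
Then F(pi/2) - F(0) = (2*sin(1)) - (0) = 2*sin(1).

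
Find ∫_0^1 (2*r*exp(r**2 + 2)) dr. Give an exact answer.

Let u = r**2 + 2, so du = 2*r dr. When r = 0, u = 2; when r = 1, u = 3.
The integral becomes ∫ exp(u) du from 2 to 3, with antiderivative exp(u).
Back in r: F(r) = exp(r**2 + 2).
Then F(1) - F(0) = (exp(3)) - (exp(2)) = -exp(2) + exp(3).

-exp(2) + exp(3)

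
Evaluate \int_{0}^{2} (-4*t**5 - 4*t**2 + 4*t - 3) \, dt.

By the power rule, an antiderivative is F(t) = -2*t**6/3 - 4*t**3/3 + 2*t**2 - 3*t.
Then F(2) - F(0) = (-154/3) - (0) = -154/3.

-154/3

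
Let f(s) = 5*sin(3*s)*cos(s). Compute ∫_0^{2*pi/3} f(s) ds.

Use the identity sin(3*s)cos(s) = [sin(4*s) + sin(2*s)]/2.
An antiderivative is F(s) = -5*cos(2*s)/4 - 5*cos(4*s)/8.
Then F(2*pi/3) - F(0) = (15/16) - (-15/8) = 45/16.

45/16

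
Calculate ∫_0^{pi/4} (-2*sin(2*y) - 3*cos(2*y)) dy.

An antiderivative is F(y) = -3*sin(2*y)/2 + cos(2*y).
Then F(pi/4) - F(0) = (-3/2) - (1) = -5/2.

-5/2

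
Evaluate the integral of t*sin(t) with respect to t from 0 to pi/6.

-sqrt(3)*pi/12 + 1/2

Integrate by parts once (u = t, dv = sin(t) dt).
An antiderivative is F(t) = -t*cos(t) + sin(t).
Then F(pi/6) - F(0) = (-sqrt(3)*pi/12 + 1/2) - (0) = -sqrt(3)*pi/12 + 1/2.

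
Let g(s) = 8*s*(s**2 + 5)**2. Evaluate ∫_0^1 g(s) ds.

364/3

Let u = s**2 + 5, so du = 2*s ds. When s = 0, u = 5; when s = 1, u = 6.
The integral becomes 4·∫ u**2 du from 5 to 6, with antiderivative 4*u**3/3.
Back in s: F(s) = 4*(s**2 + 5)**3/3.
Then F(1) - F(0) = (288) - (500/3) = 364/3.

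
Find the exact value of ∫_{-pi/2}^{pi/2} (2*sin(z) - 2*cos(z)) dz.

An antiderivative is F(z) = -2*sin(z) - 2*cos(z).
Then F(pi/2) - F(-pi/2) = (-2) - (2) = -4.

-4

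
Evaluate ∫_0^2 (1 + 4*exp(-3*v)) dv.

An antiderivative is F(v) = v - 4*exp(-3*v)/3.
Then F(2) - F(0) = (2 - 4*exp(-6)/3) - (-4/3) = 10/3 - 4*exp(-6)/3.

10/3 - 4*exp(-6)/3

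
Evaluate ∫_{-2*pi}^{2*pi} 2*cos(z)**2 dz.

4*pi

Use the identity cos^2(z) = (1 + cos(2*z))/2.
An antiderivative is F(z) = z + sin(2*z)/2.
Then F(2*pi) - F(-2*pi) = (2*pi) - (-2*pi) = 4*pi.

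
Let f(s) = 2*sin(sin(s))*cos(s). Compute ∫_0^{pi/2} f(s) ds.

Let u = sin(s), so du = cos(s) ds. When s = 0, u = 0; when s = pi/2, u = 1.
The integral becomes 2·∫ sin(u) du from 0 to 1, with antiderivative -2*cos(u).
Back in s: F(s) = -2*cos(sin(s)).
Then F(pi/2) - F(0) = (-2*cos(1)) - (-2) = 2 - 2*cos(1).

2 - 2*cos(1)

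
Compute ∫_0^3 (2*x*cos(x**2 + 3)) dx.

sin(12) - sin(3)

Let u = x**2 + 3, so du = 2*x dx. When x = 0, u = 3; when x = 3, u = 12.
The integral becomes ∫ cos(u) du from 3 to 12, with antiderivative sin(u).
Back in x: F(x) = sin(x**2 + 3).
Then F(3) - F(0) = (sin(12)) - (sin(3)) = sin(12) - sin(3).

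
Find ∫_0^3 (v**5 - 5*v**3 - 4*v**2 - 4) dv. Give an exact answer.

-111/4

By the power rule, an antiderivative is F(v) = v**6/6 - 5*v**4/4 - 4*v**3/3 - 4*v.
Then F(3) - F(0) = (-111/4) - (0) = -111/4.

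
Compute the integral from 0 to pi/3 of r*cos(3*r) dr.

-2/9

Integrate by parts once (u = r, dv = cos(3*r) dr).
An antiderivative is F(r) = r*sin(3*r)/3 + cos(3*r)/9.
Then F(pi/3) - F(0) = (-1/9) - (1/9) = -2/9.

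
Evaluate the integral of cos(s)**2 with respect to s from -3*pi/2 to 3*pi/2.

Use the identity cos^2(s) = (1 + cos(2*s))/2.
An antiderivative is F(s) = s/2 + sin(2*s)/4.
Then F(3*pi/2) - F(-3*pi/2) = (3*pi/4) - (-3*pi/4) = 3*pi/2.

3*pi/2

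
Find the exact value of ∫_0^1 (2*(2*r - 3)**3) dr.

-20

Let u = 2*r - 3, so du = 2 dr. When r = 0, u = -3; when r = 1, u = -1.
The integral becomes ∫ u**3 du from -3 to -1, with antiderivative u**4/4.
Back in r: F(r) = (2*r - 3)**4/4.
Then F(1) - F(0) = (1/4) - (81/4) = -20.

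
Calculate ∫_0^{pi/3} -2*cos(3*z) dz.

0

An antiderivative is F(z) = -2*sin(3*z)/3.
Then F(pi/3) - F(0) = (0) - (0) = 0.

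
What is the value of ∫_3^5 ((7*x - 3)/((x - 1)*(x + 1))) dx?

Factor the denominator: x**2 - 1 = (x + 1)(x - 1).
Partial fractions: (7*x - 3)/((x - 1)*(x + 1)) = 5/(x + 1) + 2/(x - 1).
An antiderivative is F(x) = 2*log(x - 1) + 5*log(x + 1).
Then F(5) - F(3) = (5*log(3) + 9*log(2)) - (12*log(2)) = -3*log(2) + 5*log(3).

-3*log(2) + 5*log(3)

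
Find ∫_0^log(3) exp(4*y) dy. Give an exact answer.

20

Let u = exp(y), so du = exp(y) dy. When y = 0, u = 1; when y = log(3), u = 3.
The integral becomes ∫ u**3 du from 1 to 3, with antiderivative u**4/4.
Back in y: F(y) = exp(4*y)/4.
Then F(log(3)) - F(0) = (81/4) - (1/4) = 20.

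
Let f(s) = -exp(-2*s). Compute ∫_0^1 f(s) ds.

(1 - exp(2))*exp(-2)/2

An antiderivative is F(s) = exp(-2*s)/2.
Then F(1) - F(0) = (exp(-2)/2) - (1/2) = (1 - exp(2))*exp(-2)/2.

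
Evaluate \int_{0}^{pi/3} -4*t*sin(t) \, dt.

Integrate by parts once (u = t, dv = -4*sin(t) dt).
An antiderivative is F(t) = 4*t*cos(t) - 4*sin(t).
Then F(pi/3) - F(0) = (-2*sqrt(3) + 2*pi/3) - (0) = -2*sqrt(3) + 2*pi/3.

-2*sqrt(3) + 2*pi/3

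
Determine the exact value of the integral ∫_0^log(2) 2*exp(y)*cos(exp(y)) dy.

-2*sin(1) + 2*sin(2)

Let u = exp(y), so du = exp(y) dy. When y = 0, u = 1; when y = log(2), u = 2.
The integral becomes 2·∫ cos(u) du from 1 to 2, with antiderivative 2*sin(u).
Back in y: F(y) = 2*sin(exp(y)).
Then F(log(2)) - F(0) = (2*sin(2)) - (2*sin(1)) = -2*sin(1) + 2*sin(2).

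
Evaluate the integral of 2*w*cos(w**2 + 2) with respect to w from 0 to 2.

Let u = w**2 + 2, so du = 2*w dw. When w = 0, u = 2; when w = 2, u = 6.
The integral becomes ∫ cos(u) du from 2 to 6, with antiderivative sin(u).
Back in w: F(w) = sin(w**2 + 2).
Then F(2) - F(0) = (sin(6)) - (sin(2)) = -sin(2) + sin(6).

-sin(2) + sin(6)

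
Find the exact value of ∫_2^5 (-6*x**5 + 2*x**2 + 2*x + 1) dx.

By the power rule, an antiderivative is F(x) = -x**6 + 2*x**3/3 + x**2 + x.
Then F(5) - F(2) = (-46535/3) - (-158/3) = -15459.

-15459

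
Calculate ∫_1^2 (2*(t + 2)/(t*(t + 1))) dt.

log(64/9)

Factor the denominator: t**2 + t = (t + 1)t.
Partial fractions: 2*(t + 2)/(t*(t + 1)) = -2/(t + 1) + 4/t.
An antiderivative is F(t) = 4*log(t) - 2*log(t + 1).
Then F(2) - F(1) = (log(16/9)) - (-log(4)) = log(64/9).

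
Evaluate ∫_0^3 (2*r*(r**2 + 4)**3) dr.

28305/4

Let u = r**2 + 4, so du = 2*r dr. When r = 0, u = 4; when r = 3, u = 13.
The integral becomes ∫ u**3 du from 4 to 13, with antiderivative u**4/4.
Back in r: F(r) = (r**2 + 4)**4/4.
Then F(3) - F(0) = (28561/4) - (64) = 28305/4.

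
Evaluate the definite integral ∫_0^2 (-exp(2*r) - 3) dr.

An antiderivative is F(r) = -exp(2*r)/2 - 3*r.
Then F(2) - F(0) = (-exp(4)/2 - 6) - (-1/2) = -exp(4)/2 - 11/2.

-exp(4)/2 - 11/2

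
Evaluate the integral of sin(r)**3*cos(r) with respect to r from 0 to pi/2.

Let u = sin(r), so du = cos(r) dr. When r = 0, u = 0; when r = pi/2, u = 1.
The integral becomes ∫ u**3 du from 0 to 1, with antiderivative u**4/4.
Back in r: F(r) = sin(r)**4/4.
Then F(pi/2) - F(0) = (1/4) - (0) = 1/4.

1/4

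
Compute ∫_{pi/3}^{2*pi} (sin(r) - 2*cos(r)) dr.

An antiderivative is F(r) = -2*sin(r) - cos(r).
Then F(2*pi) - F(pi/3) = (-1) - (-sqrt(3) - 1/2) = -1/2 + sqrt(3).

-1/2 + sqrt(3)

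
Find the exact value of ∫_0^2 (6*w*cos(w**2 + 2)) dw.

-3*sin(2) + 3*sin(6)

Let u = w**2 + 2, so du = 2*w dw. When w = 0, u = 2; when w = 2, u = 6.
The integral becomes 3·∫ cos(u) du from 2 to 6, with antiderivative 3*sin(u).
Back in w: F(w) = 3*sin(w**2 + 2).
Then F(2) - F(0) = (3*sin(6)) - (3*sin(2)) = -3*sin(2) + 3*sin(6).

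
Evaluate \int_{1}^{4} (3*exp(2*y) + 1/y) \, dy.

-3*exp(2)/2 + log(4) + 3*exp(8)/2

An antiderivative is F(y) = 3*exp(2*y)/2 + log(y).
Then F(4) - F(1) = (log(4) + 3*exp(8)/2) - (3*exp(2)/2) = -3*exp(2)/2 + log(4) + 3*exp(8)/2.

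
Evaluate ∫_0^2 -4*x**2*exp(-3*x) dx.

Integrate by parts twice (u = x^2, dv = -4*exp(-3*x) dx).
An antiderivative is F(x) = (36*x**2 + 24*x + 8)*exp(-3*x)/27.
Then F(2) - F(0) = (200*exp(-6)/27) - (8/27) = -8/27 + 200*exp(-6)/27.

-8/27 + 200*exp(-6)/27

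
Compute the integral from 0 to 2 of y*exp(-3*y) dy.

(-7 + exp(6))*exp(-6)/9

Integrate by parts once (u = y, dv = exp(-3*y) dy).
An antiderivative is F(y) = (-3*y - 1)*exp(-3*y)/9.
Then F(2) - F(0) = (-7*exp(-6)/9) - (-1/9) = (-7 + exp(6))*exp(-6)/9.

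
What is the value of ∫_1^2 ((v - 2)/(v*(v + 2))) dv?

Factor the denominator: v**2 + 2*v = (v + 2)v.
Partial fractions: (v - 2)/(v*(v + 2)) = 2/(v + 2) - 1/v.
An antiderivative is F(v) = -log(v) + 2*log(v + 2).
Then F(2) - F(1) = (log(8)) - (log(9)) = log(8/9).

log(8/9)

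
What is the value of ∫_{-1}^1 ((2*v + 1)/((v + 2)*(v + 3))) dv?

Factor the denominator: v**2 + 5*v + 6 = (v + 3)(v + 2).
Partial fractions: (2*v + 1)/((v + 2)*(v + 3)) = 5/(v + 3) - 3/(v + 2).
An antiderivative is F(v) = -3*log(v + 2) + 5*log(v + 3).
Then F(1) - F(-1) = (-3*log(3) + 10*log(2)) - (log(32)) = log(32/27).

log(32/27)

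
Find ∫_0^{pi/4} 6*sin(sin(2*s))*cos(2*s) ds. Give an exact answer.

Let u = sin(2*s), so du = 2*cos(2*s) ds. When s = 0, u = 0; when s = pi/4, u = 1.
The integral becomes 3·∫ sin(u) du from 0 to 1, with antiderivative -3*cos(u).
Back in s: F(s) = -3*cos(sin(2*s)).
Then F(pi/4) - F(0) = (-3*cos(1)) - (-3) = 3 - 3*cos(1).

3 - 3*cos(1)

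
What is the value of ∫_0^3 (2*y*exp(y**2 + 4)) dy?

-exp(4) + exp(13)

Let u = y**2 + 4, so du = 2*y dy. When y = 0, u = 4; when y = 3, u = 13.
The integral becomes ∫ exp(u) du from 4 to 13, with antiderivative exp(u).
Back in y: F(y) = exp(y**2 + 4).
Then F(3) - F(0) = (exp(13)) - (exp(4)) = -exp(4) + exp(13).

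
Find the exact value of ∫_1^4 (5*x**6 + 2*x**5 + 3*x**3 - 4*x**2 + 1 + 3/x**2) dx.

184515/14

By the power rule, an antiderivative is F(x) = 5*x**7/7 + x**6/3 + 3*x**4/4 - 4*x**3/3 + x - 3/x.
Then F(4) - F(1) = (368987/28) - (-43/28) = 184515/14.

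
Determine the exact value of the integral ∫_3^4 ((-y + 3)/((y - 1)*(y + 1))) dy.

log(24/25)

Factor the denominator: y**2 - 1 = (y + 1)(y - 1).
Partial fractions: (-y + 3)/((y - 1)*(y + 1)) = -2/(y + 1) + 1/(y - 1).
An antiderivative is F(y) = log(y - 1) - 2*log(y + 1).
Then F(4) - F(3) = (log(3/25)) - (-log(8)) = log(24/25).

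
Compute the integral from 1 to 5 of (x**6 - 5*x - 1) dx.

By the power rule, an antiderivative is F(x) = x**7/7 - 5*x**2/2 - x.
Then F(5) - F(1) = (155305/14) - (-47/14) = 77676/7.

77676/7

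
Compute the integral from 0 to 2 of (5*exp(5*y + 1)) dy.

-exp(1) + exp(11)

Let u = 5*y + 1, so du = 5 dy. When y = 0, u = 1; when y = 2, u = 11.
The integral becomes ∫ exp(u) du from 1 to 11, with antiderivative exp(u).
Back in y: F(y) = exp(5*y + 1).
Then F(2) - F(0) = (exp(11)) - (exp(1)) = -exp(1) + exp(11).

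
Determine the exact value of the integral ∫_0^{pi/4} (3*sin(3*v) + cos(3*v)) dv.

An antiderivative is F(v) = sin(3*v)/3 - cos(3*v).
Then F(pi/4) - F(0) = (2*sqrt(2)/3) - (-1) = 2*sqrt(2)/3 + 1.

2*sqrt(2)/3 + 1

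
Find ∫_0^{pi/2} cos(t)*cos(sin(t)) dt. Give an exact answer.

sin(1)

Let u = sin(t), so du = cos(t) dt. When t = 0, u = 0; when t = pi/2, u = 1.
The integral becomes ∫ cos(u) du from 0 to 1, with antiderivative sin(u).
Back in t: F(t) = sin(sin(t)).
Then F(pi/2) - F(0) = (sin(1)) - (0) = sin(1).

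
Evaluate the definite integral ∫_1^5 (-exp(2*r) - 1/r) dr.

-exp(10)/2 - log(5) + exp(2)/2

An antiderivative is F(r) = -exp(2*r)/2 - log(r).
Then F(5) - F(1) = (-exp(10)/2 - log(5)) - (-exp(2)/2) = -exp(10)/2 - log(5) + exp(2)/2.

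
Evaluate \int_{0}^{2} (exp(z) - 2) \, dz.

An antiderivative is F(z) = -2*z + exp(z).
Then F(2) - F(0) = (-4 + exp(2)) - (1) = -5 + exp(2).

-5 + exp(2)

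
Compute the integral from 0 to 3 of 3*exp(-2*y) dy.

3/2 - 3*exp(-6)/2

An antiderivative is F(y) = -3*exp(-2*y)/2.
Then F(3) - F(0) = (-3*exp(-6)/2) - (-3/2) = 3/2 - 3*exp(-6)/2.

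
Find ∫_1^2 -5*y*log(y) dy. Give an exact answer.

15/4 - 10*log(2)

Integrate by parts once (u = ln y, dv = -5*y dy).
An antiderivative is F(y) = -5*y**2*(2*log(y) - 1)/4.
Then F(2) - F(1) = (5 - 10*log(2)) - (5/4) = 15/4 - 10*log(2).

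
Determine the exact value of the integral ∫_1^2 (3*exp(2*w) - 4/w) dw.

-3*exp(2)/2 - log(16) + 3*exp(4)/2

An antiderivative is F(w) = 3*exp(2*w)/2 - 4*log(w).
Then F(2) - F(1) = (-log(16) + 3*exp(4)/2) - (3*exp(2)/2) = -3*exp(2)/2 - log(16) + 3*exp(4)/2.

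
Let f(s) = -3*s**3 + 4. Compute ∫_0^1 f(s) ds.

By the power rule, an antiderivative is F(s) = -3*s**4/4 + 4*s.
Then F(1) - F(0) = (13/4) - (0) = 13/4.

13/4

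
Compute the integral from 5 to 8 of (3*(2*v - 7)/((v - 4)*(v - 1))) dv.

Factor the denominator: v**2 - 5*v + 4 = (v - 1)(v - 4).
Partial fractions: 3*(2*v - 7)/((v - 4)*(v - 1)) = 5/(v - 1) + 1/(v - 4).
An antiderivative is F(v) = log(v - 4) + 5*log(v - 1).
Then F(8) - F(5) = (2*log(2) + 5*log(7)) - (10*log(2)) = -8*log(2) + 5*log(7).

-8*log(2) + 5*log(7)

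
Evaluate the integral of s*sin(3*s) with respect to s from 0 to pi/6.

1/9

Integrate by parts once (u = s, dv = sin(3*s) ds).
An antiderivative is F(s) = -s*cos(3*s)/3 + sin(3*s)/9.
Then F(pi/6) - F(0) = (1/9) - (0) = 1/9.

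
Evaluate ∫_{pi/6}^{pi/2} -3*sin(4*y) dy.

An antiderivative is F(y) = 3*cos(4*y)/4.
Then F(pi/2) - F(pi/6) = (3/4) - (-3/8) = 9/8.

9/8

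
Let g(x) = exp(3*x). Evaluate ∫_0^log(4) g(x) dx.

21

Let u = exp(x), so du = exp(x) dx. When x = 0, u = 1; when x = log(4), u = 4.
The integral becomes ∫ u**2 du from 1 to 4, with antiderivative u**3/3.
Back in x: F(x) = exp(3*x)/3.
Then F(log(4)) - F(0) = (64/3) - (1/3) = 21.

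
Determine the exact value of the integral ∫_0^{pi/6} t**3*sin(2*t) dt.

Integrate by parts 3 times (u = t^3, dv = sin(2*t) dt).
An antiderivative is F(t) = -t**3*cos(2*t)/2 + 3*t**2*sin(2*t)/4 + 3*t*cos(2*t)/4 - 3*sin(2*t)/8.
Then F(pi/6) - F(0) = (-3*sqrt(3)/16 - pi**3/864 + sqrt(3)*pi**2/96 + pi/16) - (0) = -3*sqrt(3)/16 - pi**3/864 + sqrt(3)*pi**2/96 + pi/16.

-3*sqrt(3)/16 - pi**3/864 + sqrt(3)*pi**2/96 + pi/16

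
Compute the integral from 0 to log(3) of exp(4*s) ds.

20

Let u = exp(s), so du = exp(s) ds. When s = 0, u = 1; when s = log(3), u = 3.
The integral becomes ∫ u**3 du from 1 to 3, with antiderivative u**4/4.
Back in s: F(s) = exp(4*s)/4.
Then F(log(3)) - F(0) = (81/4) - (1/4) = 20.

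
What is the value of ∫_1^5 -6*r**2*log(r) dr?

Integrate by parts once (u = ln r, dv = -6*r**2 dr).
An antiderivative is F(r) = -2*r**3*(3*log(r) - 1)/3.
Then F(5) - F(1) = (250/3 - 250*log(5)) - (2/3) = 248/3 - 250*log(5).

248/3 - 250*log(5)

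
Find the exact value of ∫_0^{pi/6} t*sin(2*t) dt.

-pi/24 + sqrt(3)/8

Integrate by parts once (u = t, dv = sin(2*t) dt).
An antiderivative is F(t) = -t*cos(2*t)/2 + sin(2*t)/4.
Then F(pi/6) - F(0) = (-pi/24 + sqrt(3)/8) - (0) = -pi/24 + sqrt(3)/8.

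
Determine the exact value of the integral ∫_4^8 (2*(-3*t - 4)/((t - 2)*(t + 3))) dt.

Factor the denominator: t**2 + t - 6 = (t + 3)(t - 2).
Partial fractions: 2*(-3*t - 4)/((t - 2)*(t + 3)) = -2/(t + 3) - 4/(t - 2).
An antiderivative is F(t) = -4*log(t - 2) - 2*log(t + 3).
Then F(8) - F(4) = (-2*log(11) - 4*log(3) - 4*log(2)) - (-2*log(7) - 4*log(2)) = -2*log(11) - 4*log(3) + 2*log(7).

-2*log(11) - 4*log(3) + 2*log(7)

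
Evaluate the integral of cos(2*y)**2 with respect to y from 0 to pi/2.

Use the identity cos^2(2*y) = (1 + cos(4*y))/2.
An antiderivative is F(y) = y/2 + sin(4*y)/8.
Then F(pi/2) - F(0) = (pi/4) - (0) = pi/4.

pi/4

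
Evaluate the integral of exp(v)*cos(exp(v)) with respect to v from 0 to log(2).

Let u = exp(v), so du = exp(v) dv. When v = 0, u = 1; when v = log(2), u = 2.
The integral becomes ∫ cos(u) du from 1 to 2, with antiderivative sin(u).
Back in v: F(v) = sin(exp(v)).
Then F(log(2)) - F(0) = (sin(2)) - (sin(1)) = -sin(1) + sin(2).

-sin(1) + sin(2)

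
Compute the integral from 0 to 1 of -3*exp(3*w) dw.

An antiderivative is F(w) = -exp(3*w).
Then F(1) - F(0) = (-exp(3)) - (-1) = 1 - exp(3).

1 - exp(3)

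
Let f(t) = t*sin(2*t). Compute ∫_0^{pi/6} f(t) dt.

-pi/24 + sqrt(3)/8

Integrate by parts once (u = t, dv = sin(2*t) dt).
An antiderivative is F(t) = -t*cos(2*t)/2 + sin(2*t)/4.
Then F(pi/6) - F(0) = (-pi/24 + sqrt(3)/8) - (0) = -pi/24 + sqrt(3)/8.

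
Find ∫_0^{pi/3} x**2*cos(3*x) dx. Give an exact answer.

-2*pi/27

Integrate by parts twice (u = x^2, dv = cos(3*x) dx).
An antiderivative is F(x) = x**2*sin(3*x)/3 + 2*x*cos(3*x)/9 - 2*sin(3*x)/27.
Then F(pi/3) - F(0) = (-2*pi/27) - (0) = -2*pi/27.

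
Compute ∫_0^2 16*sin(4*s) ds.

Let u = 4*s, so du = 4 ds. When s = 0, u = 0; when s = 2, u = 8.
The integral becomes 4·∫ sin(u) du from 0 to 8, with antiderivative -4*cos(u).
Back in s: F(s) = -4*cos(4*s).
Then F(2) - F(0) = (-4*cos(8)) - (-4) = 4 - 4*cos(8).

4 - 4*cos(8)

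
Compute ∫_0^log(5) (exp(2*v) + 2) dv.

An antiderivative is F(v) = exp(2*v)/2 + 2*v.
Then F(log(5)) - F(0) = (log(25) + 25/2) - (1/2) = 2*log(5) + 12.

2*log(5) + 12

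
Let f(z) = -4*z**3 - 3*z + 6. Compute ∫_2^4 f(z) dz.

By the power rule, an antiderivative is F(z) = -z**4 - 3*z**2/2 + 6*z.
Then F(4) - F(2) = (-256) - (-10) = -246.

-246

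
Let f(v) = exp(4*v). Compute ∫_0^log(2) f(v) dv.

Let u = exp(v), so du = exp(v) dv. When v = 0, u = 1; when v = log(2), u = 2.
The integral becomes ∫ u**3 du from 1 to 2, with antiderivative u**4/4.
Back in v: F(v) = exp(4*v)/4.
Then F(log(2)) - F(0) = (4) - (1/4) = 15/4.

15/4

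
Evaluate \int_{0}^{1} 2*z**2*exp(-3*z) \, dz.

4/27 - 34*exp(-3)/27

Integrate by parts twice (u = z^2, dv = 2*exp(-3*z) dz).
An antiderivative is F(z) = (-18*z**2 - 12*z - 4)*exp(-3*z)/27.
Then F(1) - F(0) = (-34*exp(-3)/27) - (-4/27) = 4/27 - 34*exp(-3)/27.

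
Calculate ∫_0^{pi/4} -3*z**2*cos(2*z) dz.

3/4 - 3*pi**2/32

Integrate by parts twice (u = z^2, dv = -3*cos(2*z) dz).
An antiderivative is F(z) = -3*z**2*sin(2*z)/2 - 3*z*cos(2*z)/2 + 3*sin(2*z)/4.
Then F(pi/4) - F(0) = (3/4 - 3*pi**2/32) - (0) = 3/4 - 3*pi**2/32.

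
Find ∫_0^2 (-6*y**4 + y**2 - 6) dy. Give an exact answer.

-716/15

By the power rule, an antiderivative is F(y) = -6*y**5/5 + y**3/3 - 6*y.
Then F(2) - F(0) = (-716/15) - (0) = -716/15.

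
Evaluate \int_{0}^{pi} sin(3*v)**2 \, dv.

pi/2

Use the identity sin^2(3*v) = (1 - cos(6*v))/2.
An antiderivative is F(v) = v/2 - sin(6*v)/12.
Then F(pi) - F(0) = (pi/2) - (0) = pi/2.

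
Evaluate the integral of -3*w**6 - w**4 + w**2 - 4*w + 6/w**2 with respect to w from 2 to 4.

-1505509/210

By the power rule, an antiderivative is F(w) = -3*w**7/7 - w**5/5 + w**3/3 - 2*w**2 - 6/w.
Then F(4) - F(2) = (-1520123/210) - (-7307/105) = -1505509/210.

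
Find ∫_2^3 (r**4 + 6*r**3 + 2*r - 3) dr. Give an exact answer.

1417/10

By the power rule, an antiderivative is F(r) = r**5/5 + 3*r**4/2 + r**2 - 3*r.
Then F(3) - F(2) = (1701/10) - (142/5) = 1417/10.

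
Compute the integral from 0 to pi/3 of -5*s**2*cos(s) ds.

Integrate by parts twice (u = s^2, dv = -5*cos(s) ds).
An antiderivative is F(s) = -5*s**2*sin(s) - 10*s*cos(s) + 10*sin(s).
Then F(pi/3) - F(0) = (-5*pi/3 - 5*sqrt(3)*pi**2/18 + 5*sqrt(3)) - (0) = -5*pi/3 - 5*sqrt(3)*pi**2/18 + 5*sqrt(3).

-5*pi/3 - 5*sqrt(3)*pi**2/18 + 5*sqrt(3)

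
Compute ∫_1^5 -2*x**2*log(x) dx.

Integrate by parts once (u = ln x, dv = -2*x**2 dx).
An antiderivative is F(x) = -2*x**3*(3*log(x) - 1)/9.
Then F(5) - F(1) = (250/9 - 250*log(5)/3) - (2/9) = 248/9 - 250*log(5)/3.

248/9 - 250*log(5)/3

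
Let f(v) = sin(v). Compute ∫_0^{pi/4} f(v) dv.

1 - sqrt(2)/2

An antiderivative is F(v) = -cos(v).
Then F(pi/4) - F(0) = (-sqrt(2)/2) - (-1) = 1 - sqrt(2)/2.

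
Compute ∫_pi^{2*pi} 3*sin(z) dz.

An antiderivative is F(z) = -3*cos(z).
Then F(2*pi) - F(pi) = (-3) - (3) = -6.

-6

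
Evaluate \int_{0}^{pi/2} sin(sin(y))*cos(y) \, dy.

Let u = sin(y), so du = cos(y) dy. When y = 0, u = 0; when y = pi/2, u = 1.
The integral becomes ∫ sin(u) du from 0 to 1, with antiderivative -cos(u).
Back in y: F(y) = -cos(sin(y)).
Then F(pi/2) - F(0) = (-cos(1)) - (-1) = 1 - cos(1).

1 - cos(1)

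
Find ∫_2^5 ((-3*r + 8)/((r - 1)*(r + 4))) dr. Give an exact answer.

Factor the denominator: r**2 + 3*r - 4 = (r + 4)(r - 1).
Partial fractions: (-3*r + 8)/((r - 1)*(r + 4)) = -4/(r + 4) + 1/(r - 1).
An antiderivative is F(r) = log(r - 1) - 4*log(r + 4).
Then F(5) - F(2) = (-8*log(3) + 2*log(2)) - (-4*log(3) - 4*log(2)) = log(64/81).

log(64/81)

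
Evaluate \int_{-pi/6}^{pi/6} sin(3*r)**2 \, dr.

pi/6

Use the identity sin^2(3*r) = (1 - cos(6*r))/2.
An antiderivative is F(r) = r/2 - sin(6*r)/12.
Then F(pi/6) - F(-pi/6) = (pi/12) - (-pi/12) = pi/6.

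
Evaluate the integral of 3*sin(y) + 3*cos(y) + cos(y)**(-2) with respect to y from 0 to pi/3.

An antiderivative is F(y) = 3*sin(y) - 3*cos(y) + tan(y).
Then F(pi/3) - F(0) = (-3/2 + 5*sqrt(3)/2) - (-3) = 3/2 + 5*sqrt(3)/2.

3/2 + 5*sqrt(3)/2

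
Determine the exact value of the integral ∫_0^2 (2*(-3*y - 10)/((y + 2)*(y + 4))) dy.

Factor the denominator: y**2 + 6*y + 8 = (y + 4)(y + 2).
Partial fractions: 2*(-3*y - 10)/((y + 2)*(y + 4)) = -2/(y + 4) - 4/(y + 2).
An antiderivative is F(y) = -4*log(y + 2) - 2*log(y + 4).
Then F(2) - F(0) = (-10*log(2) - 2*log(3)) - (-8*log(2)) = -log(36).

-log(36)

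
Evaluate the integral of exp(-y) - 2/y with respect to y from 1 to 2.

-2*log(2) - exp(-2) + exp(-1)

An antiderivative is F(y) = -2*log(y) - exp(-y).
Then F(2) - F(1) = (-2*log(2) - exp(-2)) - (-exp(-1)) = -2*log(2) - exp(-2) + exp(-1).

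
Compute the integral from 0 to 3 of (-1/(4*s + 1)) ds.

An antiderivative is F(s) = -log(4*s + 1)/4.
Then F(3) - F(0) = (-log(13)/4) - (0) = -log(13)/4.

-log(13)/4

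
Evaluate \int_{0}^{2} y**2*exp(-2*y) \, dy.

(-13 + exp(4))*exp(-4)/4

Integrate by parts twice (u = y^2, dv = exp(-2*y) dy).
An antiderivative is F(y) = (-2*y**2 - 2*y - 1)*exp(-2*y)/4.
Then F(2) - F(0) = (-13*exp(-4)/4) - (-1/4) = (-13 + exp(4))*exp(-4)/4.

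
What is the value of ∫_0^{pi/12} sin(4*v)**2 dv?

Use the identity sin^2(4*v) = (1 - cos(8*v))/2.
An antiderivative is F(v) = v/2 - sin(8*v)/16.
Then F(pi/12) - F(0) = (-sqrt(3)/32 + pi/24) - (0) = -sqrt(3)/32 + pi/24.

-sqrt(3)/32 + pi/24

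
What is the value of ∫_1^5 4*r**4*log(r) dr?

-12496/25 + 2500*log(5)

Integrate by parts once (u = ln r, dv = 4*r**4 dr).
An antiderivative is F(r) = 4*r**5*(5*log(r) - 1)/25.
Then F(5) - F(1) = (-500 + 2500*log(5)) - (-4/25) = -12496/25 + 2500*log(5).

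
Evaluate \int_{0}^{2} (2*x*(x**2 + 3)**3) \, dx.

580

Let u = x**2 + 3, so du = 2*x dx. When x = 0, u = 3; when x = 2, u = 7.
The integral becomes ∫ u**3 du from 3 to 7, with antiderivative u**4/4.
Back in x: F(x) = (x**2 + 3)**4/4.
Then F(2) - F(0) = (2401/4) - (81/4) = 580.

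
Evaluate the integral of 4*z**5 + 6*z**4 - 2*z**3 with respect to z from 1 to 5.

By the power rule, an antiderivative is F(z) = 2*z**6/3 + 6*z**5/5 - z**4/2.
Then F(5) - F(1) = (83125/6) - (41/30) = 69264/5.

69264/5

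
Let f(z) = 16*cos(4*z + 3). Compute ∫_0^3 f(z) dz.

-4*sin(3) + 4*sin(15)

Let u = 4*z + 3, so du = 4 dz. When z = 0, u = 3; when z = 3, u = 15.
The integral becomes 4·∫ cos(u) du from 3 to 15, with antiderivative 4*sin(u).
Back in z: F(z) = 4*sin(4*z + 3).
Then F(3) - F(0) = (4*sin(15)) - (4*sin(3)) = -4*sin(3) + 4*sin(15).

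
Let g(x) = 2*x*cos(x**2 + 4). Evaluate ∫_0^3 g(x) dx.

sin(13) - sin(4)

Let u = x**2 + 4, so du = 2*x dx. When x = 0, u = 4; when x = 3, u = 13.
The integral becomes ∫ cos(u) du from 4 to 13, with antiderivative sin(u).
Back in x: F(x) = sin(x**2 + 4).
Then F(3) - F(0) = (sin(13)) - (sin(4)) = sin(13) - sin(4).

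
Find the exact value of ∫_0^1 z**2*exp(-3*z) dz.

Integrate by parts twice (u = z^2, dv = exp(-3*z) dz).
An antiderivative is F(z) = (-9*z**2 - 6*z - 2)*exp(-3*z)/27.
Then F(1) - F(0) = (-17*exp(-3)/27) - (-2/27) = 2/27 - 17*exp(-3)/27.

2/27 - 17*exp(-3)/27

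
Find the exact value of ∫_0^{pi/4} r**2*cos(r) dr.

Integrate by parts twice (u = r^2, dv = cos(r) dr).
An antiderivative is F(r) = r**2*sin(r) + 2*r*cos(r) - 2*sin(r).
Then F(pi/4) - F(0) = (sqrt(2)*(-32 + pi**2 + 8*pi)/32) - (0) = sqrt(2)*(-32 + pi**2 + 8*pi)/32.

sqrt(2)*(-32 + pi**2 + 8*pi)/32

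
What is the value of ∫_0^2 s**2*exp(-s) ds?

Integrate by parts twice (u = s^2, dv = exp(-s) ds).
An antiderivative is F(s) = (-s**2 - 2*s - 2)*exp(-s).
Then F(2) - F(0) = (-10*exp(-2)) - (-2) = 2 - 10*exp(-2).

2 - 10*exp(-2)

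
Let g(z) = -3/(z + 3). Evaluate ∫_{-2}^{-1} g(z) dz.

An antiderivative is F(z) = -3*log(z + 3).
Then F(-1) - F(-2) = (-log(8)) - (0) = -log(8).

-log(8)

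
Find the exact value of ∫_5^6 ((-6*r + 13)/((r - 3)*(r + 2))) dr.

Factor the denominator: r**2 - r - 6 = (r + 2)(r - 3).
Partial fractions: (-6*r + 13)/((r - 3)*(r + 2)) = -5/(r + 2) - 1/(r - 3).
An antiderivative is F(r) = -log(r - 3) - 5*log(r + 2).
Then F(6) - F(5) = (-15*log(2) - log(3)) - (-5*log(7) - log(2)) = -14*log(2) - log(3) + 5*log(7).

-14*log(2) - log(3) + 5*log(7)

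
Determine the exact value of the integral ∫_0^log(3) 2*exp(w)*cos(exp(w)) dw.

Let u = exp(w), so du = exp(w) dw. When w = 0, u = 1; when w = log(3), u = 3.
The integral becomes 2·∫ cos(u) du from 1 to 3, with antiderivative 2*sin(u).
Back in w: F(w) = 2*sin(exp(w)).
Then F(log(3)) - F(0) = (2*sin(3)) - (2*sin(1)) = -2*sin(1) + 2*sin(3).

-2*sin(1) + 2*sin(3)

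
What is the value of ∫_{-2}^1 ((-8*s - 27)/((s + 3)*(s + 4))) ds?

-5*log(5) - log(2)

Factor the denominator: s**2 + 7*s + 12 = (s + 4)(s + 3).
Partial fractions: (-8*s - 27)/((s + 3)*(s + 4)) = -5/(s + 4) - 3/(s + 3).
An antiderivative is F(s) = -3*log(s + 3) - 5*log(s + 4).
Then F(1) - F(-2) = (-5*log(5) - 6*log(2)) - (-log(32)) = -5*log(5) - log(2).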